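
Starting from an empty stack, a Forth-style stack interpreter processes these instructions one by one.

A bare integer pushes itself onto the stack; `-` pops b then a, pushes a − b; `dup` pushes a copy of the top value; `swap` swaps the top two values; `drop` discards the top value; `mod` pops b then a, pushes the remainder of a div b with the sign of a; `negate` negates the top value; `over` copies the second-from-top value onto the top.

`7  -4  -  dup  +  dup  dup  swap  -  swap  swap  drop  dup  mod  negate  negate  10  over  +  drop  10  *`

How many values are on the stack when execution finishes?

7      → 7
-4     → 7 -4
-      → 11
dup    → 11 11
+      → 22
dup    → 22 22
dup    → 22 22 22
swap   → 22 22 22
-      → 22 0
swap   → 0 22
swap   → 22 0
drop   → 22
dup    → 22 22
mod    → 0
negate → 0
negate → 0
10     → 0 10
over   → 0 10 0
+      → 0 10
drop   → 0
10     → 0 10
*      → 0

1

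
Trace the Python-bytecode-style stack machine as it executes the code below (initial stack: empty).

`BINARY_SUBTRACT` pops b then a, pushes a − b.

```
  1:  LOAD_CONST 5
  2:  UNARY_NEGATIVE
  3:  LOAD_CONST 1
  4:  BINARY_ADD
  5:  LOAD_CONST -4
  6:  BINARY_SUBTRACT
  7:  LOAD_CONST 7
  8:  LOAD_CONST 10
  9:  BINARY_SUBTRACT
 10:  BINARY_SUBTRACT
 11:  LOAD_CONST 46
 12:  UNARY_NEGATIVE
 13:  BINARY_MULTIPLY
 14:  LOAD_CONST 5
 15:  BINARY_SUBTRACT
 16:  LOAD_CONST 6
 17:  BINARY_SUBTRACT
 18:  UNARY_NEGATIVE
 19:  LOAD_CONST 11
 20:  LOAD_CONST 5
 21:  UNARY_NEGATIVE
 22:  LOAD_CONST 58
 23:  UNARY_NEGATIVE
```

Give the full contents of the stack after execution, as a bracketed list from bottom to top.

LOAD_CONST 5     [5]
UNARY_NEGATIVE   [-5]
LOAD_CONST 1     [-5, 1]
BINARY_ADD       [-4]
LOAD_CONST -4    [-4, -4]
BINARY_SUBTRACT  [0]
LOAD_CONST 7     [0, 7]
LOAD_CONST 10    [0, 7, 10]
BINARY_SUBTRACT  [0, -3]
BINARY_SUBTRACT  [3]
LOAD_CONST 46    [3, 46]
UNARY_NEGATIVE   [3, -46]
BINARY_MULTIPLY  [-138]
LOAD_CONST 5     [-138, 5]
BINARY_SUBTRACT  [-143]
LOAD_CONST 6     [-143, 6]
BINARY_SUBTRACT  [-149]
UNARY_NEGATIVE   [149]
LOAD_CONST 11    [149, 11]
LOAD_CONST 5     [149, 11, 5]
UNARY_NEGATIVE   [149, 11, -5]
LOAD_CONST 58    [149, 11, -5, 58]
UNARY_NEGATIVE   [149, 11, -5, -58]

[149, 11, -5, -58]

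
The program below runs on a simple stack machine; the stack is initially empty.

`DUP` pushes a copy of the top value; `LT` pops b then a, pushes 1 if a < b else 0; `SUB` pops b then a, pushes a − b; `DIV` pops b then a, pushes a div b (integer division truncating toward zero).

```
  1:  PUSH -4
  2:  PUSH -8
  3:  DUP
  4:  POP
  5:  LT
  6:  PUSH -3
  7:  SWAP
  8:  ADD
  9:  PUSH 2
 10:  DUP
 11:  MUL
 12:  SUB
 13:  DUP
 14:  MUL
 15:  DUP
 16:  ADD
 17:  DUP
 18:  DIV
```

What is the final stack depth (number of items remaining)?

PUSH -4 : [-4]
PUSH -8 : [-4, -8]
DUP     : [-4, -8, -8]
POP     : [-4, -8]
LT      : [0]
PUSH -3 : [0, -3]
SWAP    : [-3, 0]
ADD     : [-3]
PUSH 2  : [-3, 2]
DUP     : [-3, 2, 2]
MUL     : [-3, 4]
SUB     : [-7]
DUP     : [-7, -7]
MUL     : [49]
DUP     : [49, 49]
ADD     : [98]
DUP     : [98, 98]
DIV     : [1]

1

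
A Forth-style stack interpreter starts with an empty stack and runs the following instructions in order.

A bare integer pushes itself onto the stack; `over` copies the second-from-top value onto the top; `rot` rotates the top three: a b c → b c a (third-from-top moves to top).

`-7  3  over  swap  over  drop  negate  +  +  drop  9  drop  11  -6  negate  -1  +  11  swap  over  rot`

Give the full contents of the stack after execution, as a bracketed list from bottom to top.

[11, 5, 11, 11]

-7     : -7
3      : -7 3
over   : -7 3 -7
swap   : -7 -7 3
over   : -7 -7 3 -7
drop   : -7 -7 3
negate : -7 -7 -3
+      : -7 -10
+      : -17
drop   : (empty)
9      : 9
drop   : (empty)
11     : 11
-6     : 11 -6
negate : 11 6
-1     : 11 6 -1
+      : 11 5
11     : 11 5 11
swap   : 11 11 5
over   : 11 11 5 11
rot    : 11 5 11 11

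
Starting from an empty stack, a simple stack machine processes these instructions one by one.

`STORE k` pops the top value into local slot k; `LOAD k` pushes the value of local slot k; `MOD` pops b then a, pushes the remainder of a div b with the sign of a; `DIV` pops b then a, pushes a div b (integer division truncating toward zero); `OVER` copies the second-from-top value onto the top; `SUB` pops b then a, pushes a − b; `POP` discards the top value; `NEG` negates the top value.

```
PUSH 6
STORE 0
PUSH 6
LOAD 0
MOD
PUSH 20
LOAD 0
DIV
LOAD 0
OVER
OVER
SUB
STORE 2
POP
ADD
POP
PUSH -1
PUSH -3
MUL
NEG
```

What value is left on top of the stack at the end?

PUSH 6  : 6
STORE 0 : (empty)
PUSH 6  : 6
LOAD 0  : 6 6
MOD     : 0
PUSH 20 : 0 20
LOAD 0  : 0 20 6
DIV     : 0 3
LOAD 0  : 0 3 6
OVER    : 0 3 6 3
OVER    : 0 3 6 3 6
SUB     : 0 3 6 -3
STORE 2 : 0 3 6
POP     : 0 3
ADD     : 3
POP     : (empty)
PUSH -1 : -1
PUSH -3 : -1 -3
MUL     : 3
NEG     : -3

-3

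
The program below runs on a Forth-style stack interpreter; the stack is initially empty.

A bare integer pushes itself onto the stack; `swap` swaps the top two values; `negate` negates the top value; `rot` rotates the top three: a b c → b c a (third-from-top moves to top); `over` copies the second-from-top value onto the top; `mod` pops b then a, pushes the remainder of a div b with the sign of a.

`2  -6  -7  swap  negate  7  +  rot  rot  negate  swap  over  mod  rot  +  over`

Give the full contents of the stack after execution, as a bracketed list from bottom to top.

2      -> [2]
-6     -> [2, -6]
-7     -> [2, -6, -7]
swap   -> [2, -7, -6]
negate -> [2, -7, 6]
7      -> [2, -7, 6, 7]
+      -> [2, -7, 13]
rot    -> [-7, 13, 2]
rot    -> [13, 2, -7]
negate -> [13, 2, 7]
swap   -> [13, 7, 2]
over   -> [13, 7, 2, 7]
mod    -> [13, 7, 2]
rot    -> [7, 2, 13]
+      -> [7, 15]
over   -> [7, 15, 7]

[7, 15, 7]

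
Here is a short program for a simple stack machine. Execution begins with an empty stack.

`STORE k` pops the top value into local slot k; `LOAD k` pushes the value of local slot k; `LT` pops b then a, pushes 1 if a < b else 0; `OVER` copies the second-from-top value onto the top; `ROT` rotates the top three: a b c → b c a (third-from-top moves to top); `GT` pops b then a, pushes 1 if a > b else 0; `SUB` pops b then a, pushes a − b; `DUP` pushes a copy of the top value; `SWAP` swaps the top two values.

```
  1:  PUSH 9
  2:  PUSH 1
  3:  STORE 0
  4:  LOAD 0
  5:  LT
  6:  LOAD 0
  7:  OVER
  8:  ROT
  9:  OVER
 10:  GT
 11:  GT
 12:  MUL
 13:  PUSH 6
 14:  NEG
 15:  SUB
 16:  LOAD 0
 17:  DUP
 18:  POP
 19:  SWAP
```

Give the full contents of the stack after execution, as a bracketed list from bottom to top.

[1, 6]

PUSH 9   [9]
PUSH 1   [9, 1]
STORE 0  [9]
LOAD 0   [9, 1]
LT       [0]
LOAD 0   [0, 1]
OVER     [0, 1, 0]
ROT      [1, 0, 0]
OVER     [1, 0, 0, 0]
GT       [1, 0, 0]
GT       [1, 0]
MUL      [0]
PUSH 6   [0, 6]
NEG      [0, -6]
SUB      [6]
LOAD 0   [6, 1]
DUP      [6, 1, 1]
POP      [6, 1]
SWAP     [1, 6]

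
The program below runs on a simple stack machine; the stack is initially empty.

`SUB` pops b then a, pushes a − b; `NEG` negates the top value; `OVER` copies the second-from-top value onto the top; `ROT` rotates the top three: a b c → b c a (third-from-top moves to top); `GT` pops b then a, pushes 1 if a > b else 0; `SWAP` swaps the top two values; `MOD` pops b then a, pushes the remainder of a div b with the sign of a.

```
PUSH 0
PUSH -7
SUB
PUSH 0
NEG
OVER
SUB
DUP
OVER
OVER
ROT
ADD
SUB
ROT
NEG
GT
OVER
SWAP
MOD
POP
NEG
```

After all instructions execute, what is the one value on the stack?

7

PUSH 0  → [0]
PUSH -7 → [0, -7]
SUB     → [7]
PUSH 0  → [7, 0]
NEG     → [7, 0]
OVER    → [7, 0, 7]
SUB     → [7, -7]
DUP     → [7, -7, -7]
OVER    → [7, -7, -7, -7]
OVER    → [7, -7, -7, -7, -7]
ROT     → [7, -7, -7, -7, -7]
ADD     → [7, -7, -7, -14]
SUB     → [7, -7, 7]
ROT     → [-7, 7, 7]
NEG     → [-7, 7, -7]
GT      → [-7, 1]
OVER    → [-7, 1, -7]
SWAP    → [-7, -7, 1]
MOD     → [-7, 0]
POP     → [-7]
NEG     → [7]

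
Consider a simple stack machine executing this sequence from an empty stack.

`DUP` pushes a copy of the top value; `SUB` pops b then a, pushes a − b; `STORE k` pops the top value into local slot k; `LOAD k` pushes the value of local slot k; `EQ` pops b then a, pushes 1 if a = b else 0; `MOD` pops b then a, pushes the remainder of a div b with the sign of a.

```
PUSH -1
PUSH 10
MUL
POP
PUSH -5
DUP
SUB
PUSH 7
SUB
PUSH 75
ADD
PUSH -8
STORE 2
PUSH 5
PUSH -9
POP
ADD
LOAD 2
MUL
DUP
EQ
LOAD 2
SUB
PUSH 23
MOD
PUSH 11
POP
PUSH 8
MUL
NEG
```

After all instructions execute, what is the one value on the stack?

-72

PUSH -1 -> [-1]
PUSH 10 -> [-1, 10]
MUL     -> [-10]
POP     -> []
PUSH -5 -> [-5]
DUP     -> [-5, -5]
SUB     -> [0]
PUSH 7  -> [0, 7]
SUB     -> [-7]
PUSH 75 -> [-7, 75]
ADD     -> [68]
PUSH -8 -> [68, -8]
STORE 2 -> [68]
PUSH 5  -> [68, 5]
PUSH -9 -> [68, 5, -9]
POP     -> [68, 5]
ADD     -> [73]
LOAD 2  -> [73, -8]
MUL     -> [-584]
DUP     -> [-584, -584]
EQ      -> [1]
LOAD 2  -> [1, -8]
SUB     -> [9]
PUSH 23 -> [9, 23]
MOD     -> [9]
PUSH 11 -> [9, 11]
POP     -> [9]
PUSH 8  -> [9, 8]
MUL     -> [72]
NEG     -> [-72]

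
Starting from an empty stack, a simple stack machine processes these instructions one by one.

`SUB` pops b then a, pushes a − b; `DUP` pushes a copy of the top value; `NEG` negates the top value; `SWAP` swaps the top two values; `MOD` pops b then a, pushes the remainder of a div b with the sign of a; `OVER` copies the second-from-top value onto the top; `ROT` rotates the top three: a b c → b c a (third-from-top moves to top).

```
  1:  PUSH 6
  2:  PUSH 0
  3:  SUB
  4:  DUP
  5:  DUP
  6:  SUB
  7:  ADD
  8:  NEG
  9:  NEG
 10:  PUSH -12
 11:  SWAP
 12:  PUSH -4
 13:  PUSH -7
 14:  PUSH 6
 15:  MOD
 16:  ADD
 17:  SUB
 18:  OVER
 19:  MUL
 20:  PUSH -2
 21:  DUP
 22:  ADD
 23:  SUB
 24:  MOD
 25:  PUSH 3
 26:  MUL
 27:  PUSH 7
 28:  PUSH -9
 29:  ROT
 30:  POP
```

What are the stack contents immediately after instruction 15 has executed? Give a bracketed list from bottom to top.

PUSH 6   → 6
PUSH 0   → 6 0
SUB      → 6
DUP      → 6 6
DUP      → 6 6 6
SUB      → 6 0
ADD      → 6
NEG      → -6
NEG      → 6
PUSH -12 → 6 -12
SWAP     → -12 6
PUSH -4  → -12 6 -4
PUSH -7  → -12 6 -4 -7
PUSH 6   → -12 6 -4 -7 6
MOD      → -12 6 -4 -1

[-12, 6, -4, -1]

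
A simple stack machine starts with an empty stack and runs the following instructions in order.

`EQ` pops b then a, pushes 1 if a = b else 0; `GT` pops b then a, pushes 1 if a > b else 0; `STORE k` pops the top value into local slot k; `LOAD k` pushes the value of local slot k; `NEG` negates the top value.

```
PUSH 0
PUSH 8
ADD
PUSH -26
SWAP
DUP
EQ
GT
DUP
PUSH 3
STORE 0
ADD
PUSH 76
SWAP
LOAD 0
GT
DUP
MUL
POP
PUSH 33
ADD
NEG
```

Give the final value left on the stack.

PUSH 0   -> 0
PUSH 8   -> 0 8
ADD      -> 8
PUSH -26 -> 8 -26
SWAP     -> -26 8
DUP      -> -26 8 8
EQ       -> -26 1
GT       -> 0
DUP      -> 0 0
PUSH 3   -> 0 0 3
STORE 0  -> 0 0
ADD      -> 0
PUSH 76  -> 0 76
SWAP     -> 76 0
LOAD 0   -> 76 0 3
GT       -> 76 0
DUP      -> 76 0 0
MUL      -> 76 0
POP      -> 76
PUSH 33  -> 76 33
ADD      -> 109
NEG      -> -109

-109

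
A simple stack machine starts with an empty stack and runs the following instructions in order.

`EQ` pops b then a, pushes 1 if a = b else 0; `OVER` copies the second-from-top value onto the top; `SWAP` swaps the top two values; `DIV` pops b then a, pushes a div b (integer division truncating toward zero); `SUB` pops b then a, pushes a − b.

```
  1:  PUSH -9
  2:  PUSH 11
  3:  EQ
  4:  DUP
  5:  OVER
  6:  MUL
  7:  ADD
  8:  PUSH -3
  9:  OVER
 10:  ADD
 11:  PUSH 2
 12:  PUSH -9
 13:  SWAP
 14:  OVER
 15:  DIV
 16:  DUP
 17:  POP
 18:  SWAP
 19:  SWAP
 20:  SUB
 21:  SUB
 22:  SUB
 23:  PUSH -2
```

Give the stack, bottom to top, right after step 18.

PUSH -9 → [-9]
PUSH 11 → [-9, 11]
EQ      → [0]
DUP     → [0, 0]
OVER    → [0, 0, 0]
MUL     → [0, 0]
ADD     → [0]
PUSH -3 → [0, -3]
OVER    → [0, -3, 0]
ADD     → [0, -3]
PUSH 2  → [0, -3, 2]
PUSH -9 → [0, -3, 2, -9]
SWAP    → [0, -3, -9, 2]
OVER    → [0, -3, -9, 2, -9]
DIV     → [0, -3, -9, 0]
DUP     → [0, -3, -9, 0, 0]
POP     → [0, -3, -9, 0]
SWAP    → [0, -3, 0, -9]

[0, -3, 0, -9]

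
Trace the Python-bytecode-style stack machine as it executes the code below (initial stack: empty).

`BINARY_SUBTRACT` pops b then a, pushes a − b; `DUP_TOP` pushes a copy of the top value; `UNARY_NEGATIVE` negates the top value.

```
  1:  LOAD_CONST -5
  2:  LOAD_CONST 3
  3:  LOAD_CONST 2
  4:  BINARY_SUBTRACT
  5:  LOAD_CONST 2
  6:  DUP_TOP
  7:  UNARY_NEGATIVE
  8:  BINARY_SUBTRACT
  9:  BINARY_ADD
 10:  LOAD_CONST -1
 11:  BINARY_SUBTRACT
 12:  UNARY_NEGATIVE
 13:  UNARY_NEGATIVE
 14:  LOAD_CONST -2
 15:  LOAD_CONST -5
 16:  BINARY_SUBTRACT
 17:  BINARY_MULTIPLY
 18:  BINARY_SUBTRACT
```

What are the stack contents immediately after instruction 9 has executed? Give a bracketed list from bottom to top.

LOAD_CONST -5   → [-5]
LOAD_CONST 3    → [-5, 3]
LOAD_CONST 2    → [-5, 3, 2]
BINARY_SUBTRACT → [-5, 1]
LOAD_CONST 2    → [-5, 1, 2]
DUP_TOP         → [-5, 1, 2, 2]
UNARY_NEGATIVE  → [-5, 1, 2, -2]
BINARY_SUBTRACT → [-5, 1, 4]
BINARY_ADD      → [-5, 5]

[-5, 5]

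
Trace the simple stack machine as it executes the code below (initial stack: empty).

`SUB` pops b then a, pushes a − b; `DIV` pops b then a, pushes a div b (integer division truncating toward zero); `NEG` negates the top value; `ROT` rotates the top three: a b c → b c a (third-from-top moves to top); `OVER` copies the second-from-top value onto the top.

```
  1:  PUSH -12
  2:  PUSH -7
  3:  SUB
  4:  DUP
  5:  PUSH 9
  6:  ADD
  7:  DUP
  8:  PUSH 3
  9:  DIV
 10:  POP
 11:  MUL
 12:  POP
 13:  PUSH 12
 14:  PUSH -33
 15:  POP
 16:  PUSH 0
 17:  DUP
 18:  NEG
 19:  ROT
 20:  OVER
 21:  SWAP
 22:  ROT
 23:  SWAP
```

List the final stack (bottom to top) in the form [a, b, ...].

[0, 0, 0, 12]

PUSH -12 → [-12]
PUSH -7  → [-12, -7]
SUB      → [-5]
DUP      → [-5, -5]
PUSH 9   → [-5, -5, 9]
ADD      → [-5, 4]
DUP      → [-5, 4, 4]
PUSH 3   → [-5, 4, 4, 3]
DIV      → [-5, 4, 1]
POP      → [-5, 4]
MUL      → [-20]
POP      → []
PUSH 12  → [12]
PUSH -33 → [12, -33]
POP      → [12]
PUSH 0   → [12, 0]
DUP      → [12, 0, 0]
NEG      → [12, 0, 0]
ROT      → [0, 0, 12]
OVER     → [0, 0, 12, 0]
SWAP     → [0, 0, 0, 12]
ROT      → [0, 0, 12, 0]
SWAP     → [0, 0, 0, 12]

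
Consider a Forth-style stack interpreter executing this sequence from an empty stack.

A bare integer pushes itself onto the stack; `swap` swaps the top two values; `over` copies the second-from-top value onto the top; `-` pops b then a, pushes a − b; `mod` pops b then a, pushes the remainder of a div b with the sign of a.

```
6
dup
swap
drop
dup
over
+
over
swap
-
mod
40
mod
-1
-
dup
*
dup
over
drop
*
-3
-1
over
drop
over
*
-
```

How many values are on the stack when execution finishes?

6     6
dup   6 6
swap  6 6
drop  6
dup   6 6
over  6 6 6
+     6 12
over  6 12 6
swap  6 6 12
-     6 -6
mod   0
40    0 40
mod   0
-1    0 -1
-     1
dup   1 1
*     1
dup   1 1
over  1 1 1
drop  1 1
*     1
-3    1 -3
-1    1 -3 -1
over  1 -3 -1 -3
drop  1 -3 -1
over  1 -3 -1 -3
*     1 -3 3
-     1 -6

2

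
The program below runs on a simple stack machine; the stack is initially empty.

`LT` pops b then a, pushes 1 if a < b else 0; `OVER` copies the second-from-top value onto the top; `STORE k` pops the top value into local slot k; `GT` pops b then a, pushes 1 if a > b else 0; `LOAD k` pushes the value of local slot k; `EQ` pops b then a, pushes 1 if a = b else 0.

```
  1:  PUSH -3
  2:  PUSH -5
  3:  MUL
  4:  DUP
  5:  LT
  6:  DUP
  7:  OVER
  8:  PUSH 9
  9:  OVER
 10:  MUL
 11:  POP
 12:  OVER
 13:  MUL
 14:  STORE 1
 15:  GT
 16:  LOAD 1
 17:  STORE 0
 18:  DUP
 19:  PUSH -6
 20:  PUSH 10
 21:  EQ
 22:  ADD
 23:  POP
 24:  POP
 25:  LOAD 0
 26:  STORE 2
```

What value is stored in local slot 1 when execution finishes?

0

PUSH -3 : [-3]
PUSH -5 : [-3, -5]
MUL     : [15]
DUP     : [15, 15]
LT      : [0]
DUP     : [0, 0]
OVER    : [0, 0, 0]
PUSH 9  : [0, 0, 0, 9]
OVER    : [0, 0, 0, 9, 0]
MUL     : [0, 0, 0, 0]
POP     : [0, 0, 0]
OVER    : [0, 0, 0, 0]
MUL     : [0, 0, 0]
STORE 1 : [0, 0]
GT      : [0]
LOAD 1  : [0, 0]
STORE 0 : [0]
DUP     : [0, 0]
PUSH -6 : [0, 0, -6]
PUSH 10 : [0, 0, -6, 10]
EQ      : [0, 0, 0]
ADD     : [0, 0]
POP     : [0]
POP     : []
LOAD 0  : [0]
STORE 2 : []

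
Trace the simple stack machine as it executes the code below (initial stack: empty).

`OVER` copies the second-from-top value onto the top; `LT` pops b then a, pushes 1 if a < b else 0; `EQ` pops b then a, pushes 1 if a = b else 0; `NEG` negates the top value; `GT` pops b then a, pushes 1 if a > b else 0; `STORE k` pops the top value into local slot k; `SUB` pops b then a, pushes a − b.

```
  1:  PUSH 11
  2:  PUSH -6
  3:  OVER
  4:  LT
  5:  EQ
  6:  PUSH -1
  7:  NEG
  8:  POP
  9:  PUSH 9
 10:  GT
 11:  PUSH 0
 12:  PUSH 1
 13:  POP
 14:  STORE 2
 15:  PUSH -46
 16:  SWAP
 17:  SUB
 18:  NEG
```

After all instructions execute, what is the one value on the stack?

PUSH 11  -> 11
PUSH -6  -> 11 -6
OVER     -> 11 -6 11
LT       -> 11 1
EQ       -> 0
PUSH -1  -> 0 -1
NEG      -> 0 1
POP      -> 0
PUSH 9   -> 0 9
GT       -> 0
PUSH 0   -> 0 0
PUSH 1   -> 0 0 1
POP      -> 0 0
STORE 2  -> 0
PUSH -46 -> 0 -46
SWAP     -> -46 0
SUB      -> -46
NEG      -> 46

46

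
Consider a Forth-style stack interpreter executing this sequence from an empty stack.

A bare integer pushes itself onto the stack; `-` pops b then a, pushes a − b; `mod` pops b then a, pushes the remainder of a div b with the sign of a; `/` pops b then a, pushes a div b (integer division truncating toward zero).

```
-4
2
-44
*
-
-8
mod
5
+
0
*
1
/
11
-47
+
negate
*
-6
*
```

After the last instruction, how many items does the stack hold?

1

-4     -> -4
2      -> -4 2
-44    -> -4 2 -44
*      -> -4 -88
-      -> 84
-8     -> 84 -8
mod    -> 4
5      -> 4 5
+      -> 9
0      -> 9 0
*      -> 0
1      -> 0 1
/      -> 0
11     -> 0 11
-47    -> 0 11 -47
+      -> 0 -36
negate -> 0 36
*      -> 0
-6     -> 0 -6
*      -> 0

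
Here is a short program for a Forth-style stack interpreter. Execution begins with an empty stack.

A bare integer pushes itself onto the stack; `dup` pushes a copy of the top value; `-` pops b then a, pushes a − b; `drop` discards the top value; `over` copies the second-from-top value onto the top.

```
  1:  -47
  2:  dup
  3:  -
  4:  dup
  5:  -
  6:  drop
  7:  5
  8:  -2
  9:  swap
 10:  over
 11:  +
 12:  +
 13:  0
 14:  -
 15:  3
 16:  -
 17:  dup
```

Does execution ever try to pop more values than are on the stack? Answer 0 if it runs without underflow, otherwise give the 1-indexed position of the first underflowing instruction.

0

-47  → -47
dup  → -47 -47
-    → 0
dup  → 0 0
-    → 0
drop → (empty)
5    → 5
-2   → 5 -2
swap → -2 5
over → -2 5 -2
+    → -2 3
+    → 1
0    → 1 0
-    → 1
3    → 1 3
-    → -2
dup  → -2 -2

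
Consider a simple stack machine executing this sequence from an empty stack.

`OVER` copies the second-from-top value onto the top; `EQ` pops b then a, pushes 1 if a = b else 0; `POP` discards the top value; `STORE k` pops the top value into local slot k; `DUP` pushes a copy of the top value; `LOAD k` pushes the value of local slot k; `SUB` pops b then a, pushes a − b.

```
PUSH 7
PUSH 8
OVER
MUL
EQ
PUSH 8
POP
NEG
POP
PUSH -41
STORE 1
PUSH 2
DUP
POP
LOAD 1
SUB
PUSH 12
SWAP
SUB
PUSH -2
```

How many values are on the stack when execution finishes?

PUSH 7   → [7]
PUSH 8   → [7, 8]
OVER     → [7, 8, 7]
MUL      → [7, 56]
EQ       → [0]
PUSH 8   → [0, 8]
POP      → [0]
NEG      → [0]
POP      → []
PUSH -41 → [-41]
STORE 1  → []
PUSH 2   → [2]
DUP      → [2, 2]
POP      → [2]
LOAD 1   → [2, -41]
SUB      → [43]
PUSH 12  → [43, 12]
SWAP     → [12, 43]
SUB      → [-31]
PUSH -2  → [-31, -2]

2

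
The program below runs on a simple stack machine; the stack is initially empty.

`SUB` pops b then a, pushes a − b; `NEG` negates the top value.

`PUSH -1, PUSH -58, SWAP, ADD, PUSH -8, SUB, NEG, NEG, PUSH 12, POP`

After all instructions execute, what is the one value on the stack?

-51

PUSH -1  -> [-1]
PUSH -58 -> [-1, -58]
SWAP     -> [-58, -1]
ADD      -> [-59]
PUSH -8  -> [-59, -8]
SUB      -> [-51]
NEG      -> [51]
NEG      -> [-51]
PUSH 12  -> [-51, 12]
POP      -> [-51]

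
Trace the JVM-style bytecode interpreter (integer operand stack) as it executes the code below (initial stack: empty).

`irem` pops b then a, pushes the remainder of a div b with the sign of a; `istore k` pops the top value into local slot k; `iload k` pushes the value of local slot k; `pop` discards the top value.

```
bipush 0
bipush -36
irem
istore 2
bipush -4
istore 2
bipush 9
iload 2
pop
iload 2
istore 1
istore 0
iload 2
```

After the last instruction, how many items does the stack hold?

bipush 0   → [0]
bipush -36 → [0, -36]
irem       → [0]
istore 2   → []
bipush -4  → [-4]
istore 2   → []
bipush 9   → [9]
iload 2    → [9, -4]
pop        → [9]
iload 2    → [9, -4]
istore 1   → [9]
istore 0   → []
iload 2    → [-4]

1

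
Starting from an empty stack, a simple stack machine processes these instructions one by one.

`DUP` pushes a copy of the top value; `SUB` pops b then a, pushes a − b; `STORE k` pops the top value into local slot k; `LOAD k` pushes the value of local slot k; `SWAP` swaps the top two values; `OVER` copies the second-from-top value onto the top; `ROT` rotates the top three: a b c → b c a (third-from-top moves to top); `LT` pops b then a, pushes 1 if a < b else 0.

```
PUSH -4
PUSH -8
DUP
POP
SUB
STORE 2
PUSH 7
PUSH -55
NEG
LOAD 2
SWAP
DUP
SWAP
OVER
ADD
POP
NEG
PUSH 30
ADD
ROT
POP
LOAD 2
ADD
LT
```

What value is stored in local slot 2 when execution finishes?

4

PUSH -4  → [-4]
PUSH -8  → [-4, -8]
DUP      → [-4, -8, -8]
POP      → [-4, -8]
SUB      → [4]
STORE 2  → []
PUSH 7   → [7]
PUSH -55 → [7, -55]
NEG      → [7, 55]
LOAD 2   → [7, 55, 4]
SWAP     → [7, 4, 55]
DUP      → [7, 4, 55, 55]
SWAP     → [7, 4, 55, 55]
OVER     → [7, 4, 55, 55, 55]
ADD      → [7, 4, 55, 110]
POP      → [7, 4, 55]
NEG      → [7, 4, -55]
PUSH 30  → [7, 4, -55, 30]
ADD      → [7, 4, -25]
ROT      → [4, -25, 7]
POP      → [4, -25]
LOAD 2   → [4, -25, 4]
ADD      → [4, -21]
LT       → [0]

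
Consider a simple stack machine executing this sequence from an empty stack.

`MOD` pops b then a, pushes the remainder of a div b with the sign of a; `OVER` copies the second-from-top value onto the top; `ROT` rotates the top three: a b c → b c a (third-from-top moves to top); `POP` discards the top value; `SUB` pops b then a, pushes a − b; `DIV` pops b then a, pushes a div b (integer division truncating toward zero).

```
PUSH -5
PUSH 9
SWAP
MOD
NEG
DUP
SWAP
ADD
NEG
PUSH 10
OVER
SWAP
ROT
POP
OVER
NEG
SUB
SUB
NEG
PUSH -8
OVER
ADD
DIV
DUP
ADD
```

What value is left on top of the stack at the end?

10

PUSH -5 -> -5
PUSH 9  -> -5 9
SWAP    -> 9 -5
MOD     -> 4
NEG     -> -4
DUP     -> -4 -4
SWAP    -> -4 -4
ADD     -> -8
NEG     -> 8
PUSH 10 -> 8 10
OVER    -> 8 10 8
SWAP    -> 8 8 10
ROT     -> 8 10 8
POP     -> 8 10
OVER    -> 8 10 8
NEG     -> 8 10 -8
SUB     -> 8 18
SUB     -> -10
NEG     -> 10
PUSH -8 -> 10 -8
OVER    -> 10 -8 10
ADD     -> 10 2
DIV     -> 5
DUP     -> 5 5
ADD     -> 10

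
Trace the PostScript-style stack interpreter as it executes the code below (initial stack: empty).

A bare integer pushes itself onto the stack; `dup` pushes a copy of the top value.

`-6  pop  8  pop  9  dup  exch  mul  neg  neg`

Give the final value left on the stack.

81

-6   → [-6]
pop  → []
8    → [8]
pop  → []
9    → [9]
dup  → [9, 9]
exch → [9, 9]
mul  → [81]
neg  → [-81]
neg  → [81]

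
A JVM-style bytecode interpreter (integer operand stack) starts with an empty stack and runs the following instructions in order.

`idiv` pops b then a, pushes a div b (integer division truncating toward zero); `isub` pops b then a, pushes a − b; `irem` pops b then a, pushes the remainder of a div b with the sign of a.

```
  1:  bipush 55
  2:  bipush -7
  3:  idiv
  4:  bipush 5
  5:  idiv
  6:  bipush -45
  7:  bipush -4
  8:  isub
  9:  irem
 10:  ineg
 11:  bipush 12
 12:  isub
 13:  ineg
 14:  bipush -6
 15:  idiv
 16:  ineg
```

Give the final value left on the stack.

1

bipush 55   55
bipush -7   55 -7
idiv        -7
bipush 5    -7 5
idiv        -1
bipush -45  -1 -45
bipush -4   -1 -45 -4
isub        -1 -41
irem        -1
ineg        1
bipush 12   1 12
isub        -11
ineg        11
bipush -6   11 -6
idiv        -1
ineg        1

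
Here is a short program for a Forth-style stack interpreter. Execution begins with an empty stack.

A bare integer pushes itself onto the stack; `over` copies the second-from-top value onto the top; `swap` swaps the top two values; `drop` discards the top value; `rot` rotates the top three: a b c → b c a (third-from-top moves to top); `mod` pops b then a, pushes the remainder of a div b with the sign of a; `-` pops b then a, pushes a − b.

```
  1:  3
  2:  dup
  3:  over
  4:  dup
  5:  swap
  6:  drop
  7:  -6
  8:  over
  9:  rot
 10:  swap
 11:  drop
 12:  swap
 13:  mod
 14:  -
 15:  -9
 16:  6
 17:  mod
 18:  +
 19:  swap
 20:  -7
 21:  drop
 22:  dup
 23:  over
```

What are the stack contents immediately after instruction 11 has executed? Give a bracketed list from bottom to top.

3     [3]
dup   [3, 3]
over  [3, 3, 3]
dup   [3, 3, 3, 3]
swap  [3, 3, 3, 3]
drop  [3, 3, 3]
-6    [3, 3, 3, -6]
over  [3, 3, 3, -6, 3]
rot   [3, 3, -6, 3, 3]
swap  [3, 3, -6, 3, 3]
drop  [3, 3, -6, 3]

[3, 3, -6, 3]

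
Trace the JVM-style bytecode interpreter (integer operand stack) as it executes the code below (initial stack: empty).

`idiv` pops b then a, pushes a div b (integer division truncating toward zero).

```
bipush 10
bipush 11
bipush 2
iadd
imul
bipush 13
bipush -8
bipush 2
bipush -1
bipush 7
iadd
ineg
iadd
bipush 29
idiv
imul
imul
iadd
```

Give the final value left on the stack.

bipush 10  10
bipush 11  10 11
bipush 2   10 11 2
iadd       10 13
imul       130
bipush 13  130 13
bipush -8  130 13 -8
bipush 2   130 13 -8 2
bipush -1  130 13 -8 2 -1
bipush 7   130 13 -8 2 -1 7
iadd       130 13 -8 2 6
ineg       130 13 -8 2 -6
iadd       130 13 -8 -4
bipush 29  130 13 -8 -4 29
idiv       130 13 -8 0
imul       130 13 0
imul       130 0
iadd       130

130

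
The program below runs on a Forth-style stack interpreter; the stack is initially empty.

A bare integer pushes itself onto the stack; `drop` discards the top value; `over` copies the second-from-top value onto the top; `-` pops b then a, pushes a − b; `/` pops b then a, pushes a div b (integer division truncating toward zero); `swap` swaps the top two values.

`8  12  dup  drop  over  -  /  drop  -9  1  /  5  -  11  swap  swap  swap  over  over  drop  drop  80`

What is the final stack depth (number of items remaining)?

8    : [8]
12   : [8, 12]
dup  : [8, 12, 12]
drop : [8, 12]
over : [8, 12, 8]
-    : [8, 4]
/    : [2]
drop : []
-9   : [-9]
1    : [-9, 1]
/    : [-9]
5    : [-9, 5]
-    : [-14]
11   : [-14, 11]
swap : [11, -14]
swap : [-14, 11]
swap : [11, -14]
over : [11, -14, 11]
over : [11, -14, 11, -14]
drop : [11, -14, 11]
drop : [11, -14]
80   : [11, -14, 80]

3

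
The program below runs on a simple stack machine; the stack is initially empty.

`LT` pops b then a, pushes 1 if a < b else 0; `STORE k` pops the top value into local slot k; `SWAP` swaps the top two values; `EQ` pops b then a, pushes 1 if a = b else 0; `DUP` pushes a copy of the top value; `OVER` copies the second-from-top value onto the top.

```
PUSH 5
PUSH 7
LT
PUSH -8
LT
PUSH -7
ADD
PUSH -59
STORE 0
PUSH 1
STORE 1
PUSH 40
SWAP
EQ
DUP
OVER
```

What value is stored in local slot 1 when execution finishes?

1

PUSH 5   → [5]
PUSH 7   → [5, 7]
LT       → [1]
PUSH -8  → [1, -8]
LT       → [0]
PUSH -7  → [0, -7]
ADD      → [-7]
PUSH -59 → [-7, -59]
STORE 0  → [-7]
PUSH 1   → [-7, 1]
STORE 1  → [-7]
PUSH 40  → [-7, 40]
SWAP     → [40, -7]
EQ       → [0]
DUP      → [0, 0]
OVER     → [0, 0, 0]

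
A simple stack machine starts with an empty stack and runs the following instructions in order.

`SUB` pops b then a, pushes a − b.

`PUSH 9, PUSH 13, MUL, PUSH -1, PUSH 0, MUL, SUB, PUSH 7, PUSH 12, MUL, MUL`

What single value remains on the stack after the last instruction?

9828

PUSH 9   [9]
PUSH 13  [9, 13]
MUL      [117]
PUSH -1  [117, -1]
PUSH 0   [117, -1, 0]
MUL      [117, 0]
SUB      [117]
PUSH 7   [117, 7]
PUSH 12  [117, 7, 12]
MUL      [117, 84]
MUL      [9828]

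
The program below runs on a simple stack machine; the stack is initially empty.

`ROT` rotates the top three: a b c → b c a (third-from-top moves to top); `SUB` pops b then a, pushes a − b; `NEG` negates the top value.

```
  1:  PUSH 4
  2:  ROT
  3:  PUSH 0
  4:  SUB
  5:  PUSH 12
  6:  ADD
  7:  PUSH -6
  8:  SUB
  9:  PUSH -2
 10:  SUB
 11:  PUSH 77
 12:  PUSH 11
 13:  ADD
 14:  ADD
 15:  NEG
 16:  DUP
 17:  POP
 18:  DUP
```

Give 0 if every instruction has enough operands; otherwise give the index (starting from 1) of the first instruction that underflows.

PUSH 4  [4]
ROT  — needs 3 operands, stack has 1 → underflow

2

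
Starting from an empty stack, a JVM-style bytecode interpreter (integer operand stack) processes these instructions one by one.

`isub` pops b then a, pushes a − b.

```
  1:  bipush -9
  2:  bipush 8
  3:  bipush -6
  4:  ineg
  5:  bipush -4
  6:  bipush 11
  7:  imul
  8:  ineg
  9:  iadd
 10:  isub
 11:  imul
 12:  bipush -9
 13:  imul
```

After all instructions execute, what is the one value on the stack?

-3402

bipush -9  -9
bipush 8   -9 8
bipush -6  -9 8 -6
ineg       -9 8 6
bipush -4  -9 8 6 -4
bipush 11  -9 8 6 -4 11
imul       -9 8 6 -44
ineg       -9 8 6 44
iadd       -9 8 50
isub       -9 -42
imul       378
bipush -9  378 -9
imul       -3402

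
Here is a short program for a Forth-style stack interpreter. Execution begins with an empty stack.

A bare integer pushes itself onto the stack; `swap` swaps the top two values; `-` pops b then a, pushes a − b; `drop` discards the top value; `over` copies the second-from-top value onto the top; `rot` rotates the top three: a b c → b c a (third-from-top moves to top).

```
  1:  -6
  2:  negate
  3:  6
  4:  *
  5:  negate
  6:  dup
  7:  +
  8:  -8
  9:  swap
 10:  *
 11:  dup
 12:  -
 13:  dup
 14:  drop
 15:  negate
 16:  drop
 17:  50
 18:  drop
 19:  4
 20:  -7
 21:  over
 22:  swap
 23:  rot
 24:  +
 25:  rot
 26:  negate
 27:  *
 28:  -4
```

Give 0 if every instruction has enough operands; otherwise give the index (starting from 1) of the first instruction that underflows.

25

-6     -> -6
negate -> 6
6      -> 6 6
*      -> 36
negate -> -36
dup    -> -36 -36
+      -> -72
-8     -> -72 -8
swap   -> -8 -72
*      -> 576
dup    -> 576 576
-      -> 0
dup    -> 0 0
drop   -> 0
negate -> 0
drop   -> (empty)
50     -> 50
drop   -> (empty)
4      -> 4
-7     -> 4 -7
over   -> 4 -7 4
swap   -> 4 4 -7
rot    -> 4 -7 4
+      -> 4 -3
rot  — needs 3 operands, stack has 2 → underflow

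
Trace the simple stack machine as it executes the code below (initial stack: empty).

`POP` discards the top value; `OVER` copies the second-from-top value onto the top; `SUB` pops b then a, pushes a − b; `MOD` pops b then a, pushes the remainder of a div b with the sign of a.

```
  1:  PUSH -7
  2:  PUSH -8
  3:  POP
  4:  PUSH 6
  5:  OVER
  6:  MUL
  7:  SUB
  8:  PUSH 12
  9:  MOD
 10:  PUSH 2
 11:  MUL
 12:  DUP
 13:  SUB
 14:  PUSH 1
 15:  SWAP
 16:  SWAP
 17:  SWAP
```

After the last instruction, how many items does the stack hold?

2

PUSH -7  -7
PUSH -8  -7 -8
POP      -7
PUSH 6   -7 6
OVER     -7 6 -7
MUL      -7 -42
SUB      35
PUSH 12  35 12
MOD      11
PUSH 2   11 2
MUL      22
DUP      22 22
SUB      0
PUSH 1   0 1
SWAP     1 0
SWAP     0 1
SWAP     1 0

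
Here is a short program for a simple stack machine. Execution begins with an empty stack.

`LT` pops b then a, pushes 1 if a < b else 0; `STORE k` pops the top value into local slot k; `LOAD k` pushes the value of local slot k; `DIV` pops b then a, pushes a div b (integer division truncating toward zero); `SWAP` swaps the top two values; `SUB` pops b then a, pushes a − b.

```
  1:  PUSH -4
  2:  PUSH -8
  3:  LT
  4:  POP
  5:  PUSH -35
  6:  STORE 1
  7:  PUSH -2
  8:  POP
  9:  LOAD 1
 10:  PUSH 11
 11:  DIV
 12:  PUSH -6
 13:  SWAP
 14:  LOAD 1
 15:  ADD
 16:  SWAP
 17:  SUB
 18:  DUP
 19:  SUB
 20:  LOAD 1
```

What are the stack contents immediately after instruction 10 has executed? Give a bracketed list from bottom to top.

[-35, 11]

PUSH -4  -> [-4]
PUSH -8  -> [-4, -8]
LT       -> [0]
POP      -> []
PUSH -35 -> [-35]
STORE 1  -> []
PUSH -2  -> [-2]
POP      -> []
LOAD 1   -> [-35]
PUSH 11  -> [-35, 11]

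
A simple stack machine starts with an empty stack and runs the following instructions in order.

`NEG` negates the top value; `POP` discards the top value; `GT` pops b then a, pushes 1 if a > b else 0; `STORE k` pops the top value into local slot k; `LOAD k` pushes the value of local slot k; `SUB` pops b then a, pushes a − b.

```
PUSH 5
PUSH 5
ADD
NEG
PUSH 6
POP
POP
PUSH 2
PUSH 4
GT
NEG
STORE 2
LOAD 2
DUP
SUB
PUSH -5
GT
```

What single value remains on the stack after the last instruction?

PUSH 5  → 5
PUSH 5  → 5 5
ADD     → 10
NEG     → -10
PUSH 6  → -10 6
POP     → -10
POP     → (empty)
PUSH 2  → 2
PUSH 4  → 2 4
GT      → 0
NEG     → 0
STORE 2 → (empty)
LOAD 2  → 0
DUP     → 0 0
SUB     → 0
PUSH -5 → 0 -5
GT      → 1

1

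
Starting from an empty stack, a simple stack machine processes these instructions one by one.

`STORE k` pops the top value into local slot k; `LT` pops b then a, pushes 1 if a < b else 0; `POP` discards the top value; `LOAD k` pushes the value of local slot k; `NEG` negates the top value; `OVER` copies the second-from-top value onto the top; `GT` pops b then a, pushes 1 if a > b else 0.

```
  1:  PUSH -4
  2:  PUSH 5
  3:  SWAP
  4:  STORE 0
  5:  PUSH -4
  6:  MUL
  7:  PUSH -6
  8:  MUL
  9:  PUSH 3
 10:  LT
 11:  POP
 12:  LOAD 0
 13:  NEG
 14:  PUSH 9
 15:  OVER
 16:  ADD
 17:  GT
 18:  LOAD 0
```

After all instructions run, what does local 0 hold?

-4

PUSH -4  -4
PUSH 5   -4 5
SWAP     5 -4
STORE 0  5
PUSH -4  5 -4
MUL      -20
PUSH -6  -20 -6
MUL      120
PUSH 3   120 3
LT       0
POP      (empty)
LOAD 0   -4
NEG      4
PUSH 9   4 9
OVER     4 9 4
ADD      4 13
GT       0
LOAD 0   0 -4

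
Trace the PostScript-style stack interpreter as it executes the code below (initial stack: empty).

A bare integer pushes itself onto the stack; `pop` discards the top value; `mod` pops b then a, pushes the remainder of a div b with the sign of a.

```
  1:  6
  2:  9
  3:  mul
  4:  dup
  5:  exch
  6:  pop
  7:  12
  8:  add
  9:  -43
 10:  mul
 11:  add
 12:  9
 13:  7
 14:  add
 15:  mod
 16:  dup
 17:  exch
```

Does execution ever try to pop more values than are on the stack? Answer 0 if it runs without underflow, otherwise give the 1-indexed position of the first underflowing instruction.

11

6    : 6
9    : 6 9
mul  : 54
dup  : 54 54
exch : 54 54
pop  : 54
12   : 54 12
add  : 66
-43  : 66 -43
mul  : -2838
add  — needs 2 operands, stack has 1 → underflow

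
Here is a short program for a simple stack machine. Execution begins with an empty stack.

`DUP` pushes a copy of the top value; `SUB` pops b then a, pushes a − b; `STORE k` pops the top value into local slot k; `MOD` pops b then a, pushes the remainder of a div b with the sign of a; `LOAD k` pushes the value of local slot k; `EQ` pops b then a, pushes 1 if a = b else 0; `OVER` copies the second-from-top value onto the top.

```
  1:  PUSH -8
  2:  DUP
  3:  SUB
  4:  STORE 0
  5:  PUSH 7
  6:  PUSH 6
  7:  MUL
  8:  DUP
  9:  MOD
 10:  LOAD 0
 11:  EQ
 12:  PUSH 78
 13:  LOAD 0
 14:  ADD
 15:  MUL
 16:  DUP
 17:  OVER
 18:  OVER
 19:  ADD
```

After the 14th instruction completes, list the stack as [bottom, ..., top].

PUSH -8 : -8
DUP     : -8 -8
SUB     : 0
STORE 0 : (empty)
PUSH 7  : 7
PUSH 6  : 7 6
MUL     : 42
DUP     : 42 42
MOD     : 0
LOAD 0  : 0 0
EQ      : 1
PUSH 78 : 1 78
LOAD 0  : 1 78 0
ADD     : 1 78

[1, 78]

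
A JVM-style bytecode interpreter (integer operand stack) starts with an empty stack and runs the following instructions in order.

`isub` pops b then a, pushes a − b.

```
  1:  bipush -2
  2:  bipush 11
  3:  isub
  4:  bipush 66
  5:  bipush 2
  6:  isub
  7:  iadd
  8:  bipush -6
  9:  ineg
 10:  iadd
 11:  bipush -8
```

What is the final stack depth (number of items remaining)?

2

bipush -2 → -2
bipush 11 → -2 11
isub      → -13
bipush 66 → -13 66
bipush 2  → -13 66 2
isub      → -13 64
iadd      → 51
bipush -6 → 51 -6
ineg      → 51 6
iadd      → 57
bipush -8 → 57 -8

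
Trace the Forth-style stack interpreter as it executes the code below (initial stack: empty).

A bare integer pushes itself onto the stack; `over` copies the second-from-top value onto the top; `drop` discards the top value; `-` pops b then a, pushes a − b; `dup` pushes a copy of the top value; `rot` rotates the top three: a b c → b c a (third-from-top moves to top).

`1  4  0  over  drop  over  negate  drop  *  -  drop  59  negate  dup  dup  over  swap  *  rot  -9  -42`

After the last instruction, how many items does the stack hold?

1      : [1]
4      : [1, 4]
0      : [1, 4, 0]
over   : [1, 4, 0, 4]
drop   : [1, 4, 0]
over   : [1, 4, 0, 4]
negate : [1, 4, 0, -4]
drop   : [1, 4, 0]
*      : [1, 0]
-      : [1]
drop   : []
59     : [59]
negate : [-59]
dup    : [-59, -59]
dup    : [-59, -59, -59]
over   : [-59, -59, -59, -59]
swap   : [-59, -59, -59, -59]
*      : [-59, -59, 3481]
rot    : [-59, 3481, -59]
-9     : [-59, 3481, -59, -9]
-42    : [-59, 3481, -59, -9, -42]

5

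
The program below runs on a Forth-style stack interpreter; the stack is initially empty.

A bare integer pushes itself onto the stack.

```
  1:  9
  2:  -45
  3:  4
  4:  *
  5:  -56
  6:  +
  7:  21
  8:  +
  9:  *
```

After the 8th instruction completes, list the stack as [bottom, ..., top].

9   → [9]
-45 → [9, -45]
4   → [9, -45, 4]
*   → [9, -180]
-56 → [9, -180, -56]
+   → [9, -236]
21  → [9, -236, 21]
+   → [9, -215]

[9, -215]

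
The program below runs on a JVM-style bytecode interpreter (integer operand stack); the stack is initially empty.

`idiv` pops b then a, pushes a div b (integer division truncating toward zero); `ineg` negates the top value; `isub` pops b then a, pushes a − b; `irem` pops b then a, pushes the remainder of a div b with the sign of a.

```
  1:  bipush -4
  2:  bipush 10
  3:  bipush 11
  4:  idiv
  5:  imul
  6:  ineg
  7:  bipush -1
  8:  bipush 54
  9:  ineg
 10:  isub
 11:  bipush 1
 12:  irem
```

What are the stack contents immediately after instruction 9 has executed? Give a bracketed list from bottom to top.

bipush -4 : [-4]
bipush 10 : [-4, 10]
bipush 11 : [-4, 10, 11]
idiv      : [-4, 0]
imul      : [0]
ineg      : [0]
bipush -1 : [0, -1]
bipush 54 : [0, -1, 54]
ineg      : [0, -1, -54]

[0, -1, -54]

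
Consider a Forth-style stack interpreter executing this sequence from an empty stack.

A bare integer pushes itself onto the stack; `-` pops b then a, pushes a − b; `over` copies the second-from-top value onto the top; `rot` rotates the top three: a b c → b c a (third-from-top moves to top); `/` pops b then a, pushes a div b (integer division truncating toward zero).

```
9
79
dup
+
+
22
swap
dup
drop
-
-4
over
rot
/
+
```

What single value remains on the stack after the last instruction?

9     [9]
79    [9, 79]
dup   [9, 79, 79]
+     [9, 158]
+     [167]
22    [167, 22]
swap  [22, 167]
dup   [22, 167, 167]
drop  [22, 167]
-     [-145]
-4    [-145, -4]
over  [-145, -4, -145]
rot   [-4, -145, -145]
/     [-4, 1]
+     [-3]

-3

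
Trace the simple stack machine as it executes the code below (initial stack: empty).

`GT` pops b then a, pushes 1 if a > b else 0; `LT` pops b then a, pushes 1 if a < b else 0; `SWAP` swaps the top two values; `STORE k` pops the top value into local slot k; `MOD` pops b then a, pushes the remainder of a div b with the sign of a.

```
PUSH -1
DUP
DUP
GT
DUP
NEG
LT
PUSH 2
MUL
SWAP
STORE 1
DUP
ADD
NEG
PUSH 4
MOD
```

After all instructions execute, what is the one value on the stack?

PUSH -1 -> -1
DUP     -> -1 -1
DUP     -> -1 -1 -1
GT      -> -1 0
DUP     -> -1 0 0
NEG     -> -1 0 0
LT      -> -1 0
PUSH 2  -> -1 0 2
MUL     -> -1 0
SWAP    -> 0 -1
STORE 1 -> 0
DUP     -> 0 0
ADD     -> 0
NEG     -> 0
PUSH 4  -> 0 4
MOD     -> 0

0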